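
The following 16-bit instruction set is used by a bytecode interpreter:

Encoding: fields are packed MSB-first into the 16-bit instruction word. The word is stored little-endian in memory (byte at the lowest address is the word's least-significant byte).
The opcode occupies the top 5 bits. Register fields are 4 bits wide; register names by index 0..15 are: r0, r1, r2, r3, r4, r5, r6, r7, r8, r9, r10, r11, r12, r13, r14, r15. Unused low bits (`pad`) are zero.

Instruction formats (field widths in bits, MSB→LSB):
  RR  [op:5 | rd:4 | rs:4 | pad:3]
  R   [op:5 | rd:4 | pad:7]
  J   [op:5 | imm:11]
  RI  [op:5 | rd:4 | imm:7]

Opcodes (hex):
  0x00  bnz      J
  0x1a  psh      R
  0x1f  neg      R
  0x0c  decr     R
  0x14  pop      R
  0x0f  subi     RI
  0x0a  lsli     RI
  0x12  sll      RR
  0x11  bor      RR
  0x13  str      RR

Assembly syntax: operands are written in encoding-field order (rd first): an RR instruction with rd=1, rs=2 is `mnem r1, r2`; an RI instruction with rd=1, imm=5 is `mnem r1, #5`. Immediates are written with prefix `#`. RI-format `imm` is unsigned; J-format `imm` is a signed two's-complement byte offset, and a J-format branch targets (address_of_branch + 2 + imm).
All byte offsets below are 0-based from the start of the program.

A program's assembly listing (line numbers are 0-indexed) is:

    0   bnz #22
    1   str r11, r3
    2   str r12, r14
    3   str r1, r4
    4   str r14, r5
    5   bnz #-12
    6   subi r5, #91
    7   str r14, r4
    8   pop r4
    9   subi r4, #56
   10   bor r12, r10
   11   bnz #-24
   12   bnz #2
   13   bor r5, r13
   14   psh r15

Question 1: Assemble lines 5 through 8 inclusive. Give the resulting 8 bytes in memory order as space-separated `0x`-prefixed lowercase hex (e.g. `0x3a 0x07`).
0xf4 0x07 0xdb 0x7a 0x20 0x9f 0x00 0xa2

L5: bnz op=0x0:5|imm=-12:11 ⇒ 0x07f4 ⇒ little f4 07
L6: subi op=0xf:5|rd=5:4|imm=91:7 ⇒ 0x7adb ⇒ little db 7a
L7: str op=0x13:5|rd=14:4|rs=4:4|pad=0:3 ⇒ 0x9f20 ⇒ little 20 9f
L8: pop op=0x14:5|rd=4:4|pad=0:7 ⇒ 0xa200 ⇒ little 00 a2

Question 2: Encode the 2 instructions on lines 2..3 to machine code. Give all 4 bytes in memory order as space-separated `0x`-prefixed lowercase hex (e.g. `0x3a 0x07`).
L2: str op=0x13:5|rd=12:4|rs=14:4|pad=0:3 ⇒ 0x9e70 ⇒ little 70 9e
L3: str op=0x13:5|rd=1:4|rs=4:4|pad=0:3 ⇒ 0x98a0 ⇒ little a0 98

0x70 0x9e 0xa0 0x98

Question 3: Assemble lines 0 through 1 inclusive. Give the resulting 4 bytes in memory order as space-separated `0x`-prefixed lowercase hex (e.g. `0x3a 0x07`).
0x16 0x00 0x98 0x9d

0. bnz fields op=0x0:5|imm=22:11 → word 0016h → 16 00
1. str fields op=0x13:5|rd=11:4|rs=3:4|pad=0:3 → word 9d98h → 98 9d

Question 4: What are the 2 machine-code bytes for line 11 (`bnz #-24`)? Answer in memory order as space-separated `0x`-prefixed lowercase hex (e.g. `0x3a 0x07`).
L11: bnz op=0x0:5|imm=-24:11 ⇒ 0x07e8 ⇒ little e8 07

0xe8 0x07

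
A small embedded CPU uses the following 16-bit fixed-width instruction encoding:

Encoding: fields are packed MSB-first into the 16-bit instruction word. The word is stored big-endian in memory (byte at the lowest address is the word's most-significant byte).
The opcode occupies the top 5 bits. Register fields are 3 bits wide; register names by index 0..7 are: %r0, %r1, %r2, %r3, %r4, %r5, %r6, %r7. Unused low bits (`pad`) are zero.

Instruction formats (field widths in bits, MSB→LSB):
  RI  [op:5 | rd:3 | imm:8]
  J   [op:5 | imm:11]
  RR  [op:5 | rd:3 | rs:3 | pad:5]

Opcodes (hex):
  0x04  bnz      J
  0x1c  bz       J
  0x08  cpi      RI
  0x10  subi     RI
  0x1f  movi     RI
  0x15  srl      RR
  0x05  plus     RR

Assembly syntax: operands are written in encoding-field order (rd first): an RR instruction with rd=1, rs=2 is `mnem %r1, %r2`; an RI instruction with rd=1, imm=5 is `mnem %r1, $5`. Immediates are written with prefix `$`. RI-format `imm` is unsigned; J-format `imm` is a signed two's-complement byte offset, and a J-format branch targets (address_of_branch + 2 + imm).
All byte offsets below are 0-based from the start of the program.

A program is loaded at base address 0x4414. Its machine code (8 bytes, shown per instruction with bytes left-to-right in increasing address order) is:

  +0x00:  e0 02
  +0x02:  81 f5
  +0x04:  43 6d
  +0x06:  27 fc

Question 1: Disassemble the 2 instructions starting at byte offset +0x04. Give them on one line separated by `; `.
off 0x04: read 43 6d as big → 0x436d
  top 5b → 0x8 → cpi [RI]
  rd@[10:8]=0x3 ⇒ %r3
  imm@[7:0]=0x6d ⇒ $109
off 0x06: read 27 fc as big → 0x27fc
  top 5b → 0x4 → bnz [J]
  imm@[10:0]=0x7fc (s11→-4) ⇒ $-4

cpi %r3, $109; bnz $-4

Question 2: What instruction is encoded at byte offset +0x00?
off 0x00: read e0 02 as big → 0xe002
  opcode bits[15:11]=0x1c: bz/J
  [10:0] imm=2 = $2

bz $2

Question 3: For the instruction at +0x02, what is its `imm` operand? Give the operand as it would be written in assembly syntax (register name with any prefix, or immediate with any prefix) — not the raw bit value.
@+02  big-endian(81 f5) = 0x81f5
  top 5b → 0x10 → subi [RI]
  rd: (w>>8)&0x7=0x1 → %r1
  imm: (w>>0)&0xff=0xf5 → $245

$245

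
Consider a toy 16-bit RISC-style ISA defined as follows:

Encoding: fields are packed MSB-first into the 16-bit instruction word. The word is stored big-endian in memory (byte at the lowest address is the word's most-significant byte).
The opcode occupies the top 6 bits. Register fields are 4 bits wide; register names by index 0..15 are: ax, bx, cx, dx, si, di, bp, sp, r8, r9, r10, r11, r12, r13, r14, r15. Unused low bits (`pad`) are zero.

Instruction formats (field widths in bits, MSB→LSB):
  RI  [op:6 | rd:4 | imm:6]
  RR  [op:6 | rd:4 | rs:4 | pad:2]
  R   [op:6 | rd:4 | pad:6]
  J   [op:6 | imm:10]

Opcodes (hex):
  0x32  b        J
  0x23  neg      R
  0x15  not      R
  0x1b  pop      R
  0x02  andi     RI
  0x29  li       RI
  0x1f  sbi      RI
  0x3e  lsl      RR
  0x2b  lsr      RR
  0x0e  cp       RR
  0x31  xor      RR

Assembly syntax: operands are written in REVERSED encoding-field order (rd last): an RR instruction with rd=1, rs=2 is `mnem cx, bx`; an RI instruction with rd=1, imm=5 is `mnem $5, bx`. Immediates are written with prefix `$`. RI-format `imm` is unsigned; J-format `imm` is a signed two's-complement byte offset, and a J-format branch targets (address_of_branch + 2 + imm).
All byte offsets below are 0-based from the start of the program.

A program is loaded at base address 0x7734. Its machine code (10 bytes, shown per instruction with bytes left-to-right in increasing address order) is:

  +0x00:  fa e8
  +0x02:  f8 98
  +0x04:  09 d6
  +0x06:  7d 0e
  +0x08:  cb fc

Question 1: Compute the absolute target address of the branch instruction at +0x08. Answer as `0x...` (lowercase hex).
0x773a

@+08  big-endian(cb fc) = 0xcbfc
  op=0xcbfc>>10=0x32 ⇒ b (J)
  [9:0] imm=1020 (s10→-4) = $-4
  target = base 0x7734 + off 0x08 + 2 + imm -4 = 0x773a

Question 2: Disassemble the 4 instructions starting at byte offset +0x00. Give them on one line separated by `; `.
[00] fa e8 → 0xfae8
  top 6b → 0x3e → lsl [RR]
  rd: (w>>6)&0xf=0xb → r11
  rs: (w>>2)&0xf=0xa → r10
[02] f8 98 → 0xf898
  top 6b → 0x3e → lsl [RR]
  rd: (w>>6)&0xf=0x2 → cx
  rs: (w>>2)&0xf=0x6 → bp
[04] 09 d6 → 0x09d6
  top 6b → 0x2 → andi [RI]
  rd: (w>>6)&0xf=0x7 → sp
  imm: (w>>0)&0x3f=0x16 → $22
[06] 7d 0e → 0x7d0e
  top 6b → 0x1f → sbi [RI]
  rd: (w>>6)&0xf=0x4 → si
  imm: (w>>0)&0x3f=0xe → $14

lsl r10, r11; lsl bp, cx; andi $22, sp; sbi $14, si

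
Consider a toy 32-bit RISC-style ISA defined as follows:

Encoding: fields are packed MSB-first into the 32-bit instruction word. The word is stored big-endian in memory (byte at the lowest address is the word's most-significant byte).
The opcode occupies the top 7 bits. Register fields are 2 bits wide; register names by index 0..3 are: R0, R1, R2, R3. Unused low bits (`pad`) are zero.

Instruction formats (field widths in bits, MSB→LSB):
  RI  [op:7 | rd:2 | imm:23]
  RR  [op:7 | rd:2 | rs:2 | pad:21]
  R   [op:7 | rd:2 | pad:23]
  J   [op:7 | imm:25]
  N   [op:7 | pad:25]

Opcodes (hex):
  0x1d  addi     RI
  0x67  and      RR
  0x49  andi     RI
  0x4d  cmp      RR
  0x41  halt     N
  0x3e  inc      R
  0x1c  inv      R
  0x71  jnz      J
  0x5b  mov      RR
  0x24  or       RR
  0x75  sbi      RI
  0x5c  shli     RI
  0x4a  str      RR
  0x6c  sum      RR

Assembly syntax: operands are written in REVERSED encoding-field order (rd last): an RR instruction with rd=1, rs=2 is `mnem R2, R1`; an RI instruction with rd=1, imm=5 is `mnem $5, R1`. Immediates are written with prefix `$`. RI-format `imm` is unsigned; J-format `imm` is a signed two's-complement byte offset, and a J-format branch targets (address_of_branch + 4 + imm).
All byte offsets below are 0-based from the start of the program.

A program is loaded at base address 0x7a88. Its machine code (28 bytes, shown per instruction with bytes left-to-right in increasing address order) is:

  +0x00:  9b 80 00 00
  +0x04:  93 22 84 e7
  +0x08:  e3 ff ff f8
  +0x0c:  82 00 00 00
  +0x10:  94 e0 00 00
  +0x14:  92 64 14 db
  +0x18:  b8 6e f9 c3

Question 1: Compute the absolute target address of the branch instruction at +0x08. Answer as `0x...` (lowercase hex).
@+08  big-endian(e3 ff ff f8) = 0xe3fffff8
  opcode bits[31:25]=0x71: jnz/J
  [24:0] imm=33554424 (s25→-8) = $-8
  target = base 0x7a88 + off 0x08 + 4 + imm -8 = 0x7a8c

0x7a8c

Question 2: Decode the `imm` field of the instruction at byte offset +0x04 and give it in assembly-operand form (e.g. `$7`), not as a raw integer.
$2262247

off 0x04: read 93 22 84 e7 as big → 0x932284e7
  op=0x932284e7>>25=0x49 ⇒ andi (RI)
  rd: (w>>23)&0x3=0x2 → R2
  imm: (w>>0)&0x7fffff=0x2284e7 → $2262247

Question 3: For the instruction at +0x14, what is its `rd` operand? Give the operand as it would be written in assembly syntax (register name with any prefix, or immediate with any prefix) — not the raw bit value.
R0

off 0x14: read 92 64 14 db as big → 0x926414db
  top 7b → 0x49 → andi [RI]
  [24:23] rd=0 = R0
  [22:0] imm=6558939 = $6558939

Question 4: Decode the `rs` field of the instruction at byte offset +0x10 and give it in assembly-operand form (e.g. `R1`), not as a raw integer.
R3

off 0x10: read 94 e0 00 00 as big → 0x94e00000
  opcode bits[31:25]=0x4a: str/RR
  [24:23] rd=1 = R1
  [22:21] rs=3 = R3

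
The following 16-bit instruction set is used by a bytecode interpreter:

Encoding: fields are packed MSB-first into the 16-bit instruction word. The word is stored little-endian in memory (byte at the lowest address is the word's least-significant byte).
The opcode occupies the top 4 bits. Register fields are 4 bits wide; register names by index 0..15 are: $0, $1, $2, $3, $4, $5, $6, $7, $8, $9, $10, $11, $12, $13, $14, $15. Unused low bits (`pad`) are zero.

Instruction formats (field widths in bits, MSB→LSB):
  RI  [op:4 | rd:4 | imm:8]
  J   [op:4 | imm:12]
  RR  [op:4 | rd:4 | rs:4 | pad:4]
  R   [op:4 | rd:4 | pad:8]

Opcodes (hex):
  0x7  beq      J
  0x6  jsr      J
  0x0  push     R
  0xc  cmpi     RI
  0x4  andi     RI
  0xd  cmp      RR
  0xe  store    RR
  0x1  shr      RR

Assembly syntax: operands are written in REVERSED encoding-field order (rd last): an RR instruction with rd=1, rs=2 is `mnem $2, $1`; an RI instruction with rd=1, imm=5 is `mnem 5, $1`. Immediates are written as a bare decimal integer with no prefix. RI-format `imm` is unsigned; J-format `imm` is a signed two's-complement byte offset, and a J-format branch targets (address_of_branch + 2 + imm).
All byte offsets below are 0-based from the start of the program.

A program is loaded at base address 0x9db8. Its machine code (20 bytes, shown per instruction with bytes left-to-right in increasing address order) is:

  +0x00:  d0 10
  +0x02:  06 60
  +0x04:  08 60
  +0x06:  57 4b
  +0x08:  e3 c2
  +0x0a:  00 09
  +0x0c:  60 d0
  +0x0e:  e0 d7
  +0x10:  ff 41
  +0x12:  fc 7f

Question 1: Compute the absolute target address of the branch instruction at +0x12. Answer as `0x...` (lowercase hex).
@+12  little-endian(fc 7f) = 0x7ffc
  top 4b → 0x7 → beq [J]
  imm: (w>>0)&0xfff=0xffc (s12→-4) → -4
  target = base 0x9db8 + off 0x12 + 2 + imm -4 = 0x9dc8

0x9dc8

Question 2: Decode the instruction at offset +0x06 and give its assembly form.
andi 87, $11

[06] 57 4b → 0x4b57
  op=0x4b57>>12=0x4 ⇒ andi (RI)
  rd: (w>>8)&0xf=0xb → $11
  imm: (w>>0)&0xff=0x57 → 87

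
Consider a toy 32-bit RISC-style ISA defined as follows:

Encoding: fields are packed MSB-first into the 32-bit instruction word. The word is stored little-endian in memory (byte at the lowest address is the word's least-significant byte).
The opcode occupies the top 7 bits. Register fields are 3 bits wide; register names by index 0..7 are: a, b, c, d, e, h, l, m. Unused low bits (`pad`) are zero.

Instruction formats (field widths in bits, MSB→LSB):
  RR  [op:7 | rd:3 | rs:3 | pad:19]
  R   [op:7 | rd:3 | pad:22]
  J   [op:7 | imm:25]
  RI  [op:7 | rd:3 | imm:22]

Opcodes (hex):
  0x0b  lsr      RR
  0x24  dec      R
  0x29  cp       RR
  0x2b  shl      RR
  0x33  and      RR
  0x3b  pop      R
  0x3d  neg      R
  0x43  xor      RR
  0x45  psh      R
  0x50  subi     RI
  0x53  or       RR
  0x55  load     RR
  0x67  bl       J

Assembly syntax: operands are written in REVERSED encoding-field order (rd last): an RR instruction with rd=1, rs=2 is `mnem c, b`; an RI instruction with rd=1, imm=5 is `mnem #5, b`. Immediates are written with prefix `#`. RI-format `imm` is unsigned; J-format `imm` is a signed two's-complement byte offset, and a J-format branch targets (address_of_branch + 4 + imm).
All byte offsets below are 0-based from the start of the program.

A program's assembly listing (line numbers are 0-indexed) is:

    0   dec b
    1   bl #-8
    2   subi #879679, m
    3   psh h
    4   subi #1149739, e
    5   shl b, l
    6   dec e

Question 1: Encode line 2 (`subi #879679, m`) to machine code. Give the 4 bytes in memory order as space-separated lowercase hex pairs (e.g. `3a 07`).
3f 6c cd a1

line 2 (subi): pack op=0x50:7|rd=7:3|imm=879679:22 = 0xa1cd6c3f; little→ 3f 6c cd a1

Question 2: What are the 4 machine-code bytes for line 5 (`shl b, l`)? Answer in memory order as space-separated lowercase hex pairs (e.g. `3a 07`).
line 5 (shl): pack op=0x2b:7|rd=6:3|rs=1:3|pad=0:19 = 0x57880000; little→ 00 00 88 57

00 00 88 57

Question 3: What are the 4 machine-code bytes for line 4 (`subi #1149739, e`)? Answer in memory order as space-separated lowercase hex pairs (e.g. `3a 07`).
2b 8b 11 a1

4. subi fields op=0x50:7|rd=4:3|imm=1149739:22 → word a1118b2bh → 2b 8b 11 a1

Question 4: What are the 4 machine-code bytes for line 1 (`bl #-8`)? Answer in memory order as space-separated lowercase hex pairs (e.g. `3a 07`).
line 1 (bl): pack op=0x67:7|imm=-8:25 = 0xcffffff8; little→ f8 ff ff cf

f8 ff ff cf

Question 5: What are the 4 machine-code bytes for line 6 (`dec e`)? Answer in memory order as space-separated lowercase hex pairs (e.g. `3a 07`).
00 00 00 49

6. dec fields op=0x24:7|rd=4:3|pad=0:22 → word 49000000h → 00 00 00 49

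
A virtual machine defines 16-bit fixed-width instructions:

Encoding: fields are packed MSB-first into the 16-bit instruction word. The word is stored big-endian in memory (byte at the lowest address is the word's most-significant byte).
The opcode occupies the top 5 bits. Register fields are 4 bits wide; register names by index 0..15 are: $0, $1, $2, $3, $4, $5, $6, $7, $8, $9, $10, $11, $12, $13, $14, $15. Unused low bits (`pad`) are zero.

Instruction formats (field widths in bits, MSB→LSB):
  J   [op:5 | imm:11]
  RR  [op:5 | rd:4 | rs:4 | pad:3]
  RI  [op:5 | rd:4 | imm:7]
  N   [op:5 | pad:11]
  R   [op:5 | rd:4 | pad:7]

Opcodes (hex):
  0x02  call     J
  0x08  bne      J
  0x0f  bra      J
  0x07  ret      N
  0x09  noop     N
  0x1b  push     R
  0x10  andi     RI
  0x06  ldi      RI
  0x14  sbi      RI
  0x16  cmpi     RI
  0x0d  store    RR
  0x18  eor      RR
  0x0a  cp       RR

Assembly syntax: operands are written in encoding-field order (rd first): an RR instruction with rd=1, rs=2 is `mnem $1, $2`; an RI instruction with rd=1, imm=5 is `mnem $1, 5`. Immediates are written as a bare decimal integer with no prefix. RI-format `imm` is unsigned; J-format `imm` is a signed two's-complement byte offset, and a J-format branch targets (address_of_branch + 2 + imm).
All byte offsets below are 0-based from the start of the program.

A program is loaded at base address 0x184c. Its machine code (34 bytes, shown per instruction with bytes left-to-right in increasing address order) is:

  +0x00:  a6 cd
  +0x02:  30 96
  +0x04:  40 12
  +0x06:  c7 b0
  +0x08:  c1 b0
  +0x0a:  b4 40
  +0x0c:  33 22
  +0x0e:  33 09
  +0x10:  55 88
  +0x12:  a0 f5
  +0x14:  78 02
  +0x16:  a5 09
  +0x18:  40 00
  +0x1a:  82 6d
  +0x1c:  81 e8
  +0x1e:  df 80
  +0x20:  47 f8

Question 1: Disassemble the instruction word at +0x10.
off 0x10: read 55 88 as big → 0x5588
  op=0x5588>>11=0xa ⇒ cp (RR)
  rd: (w>>7)&0xf=0xb → $11
  rs: (w>>3)&0xf=0x1 → $1

cp $11, $1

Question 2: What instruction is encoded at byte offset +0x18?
bne 0

+0x18: 40 00 ⇒ word 0x4000 (big)
  op=0x4000>>11=0x8 ⇒ bne (J)
  imm@[10:0]=0x0 ⇒ 0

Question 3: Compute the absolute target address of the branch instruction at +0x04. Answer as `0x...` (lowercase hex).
@+04  big-endian(40 12) = 0x4012
  opcode bits[15:11]=0x8: bne/J
  [10:0] imm=18 = 18
  target = base 0x184c + off 0x04 + 2 + imm 18 = 0x1864

0x1864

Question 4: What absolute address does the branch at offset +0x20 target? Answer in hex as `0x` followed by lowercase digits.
@+20  big-endian(47 f8) = 0x47f8
  op=0x47f8>>11=0x8 ⇒ bne (J)
  imm@[10:0]=0x7f8 (s11→-8) ⇒ -8
  target = base 0x184c + off 0x20 + 2 + imm -8 = 0x1866

0x1866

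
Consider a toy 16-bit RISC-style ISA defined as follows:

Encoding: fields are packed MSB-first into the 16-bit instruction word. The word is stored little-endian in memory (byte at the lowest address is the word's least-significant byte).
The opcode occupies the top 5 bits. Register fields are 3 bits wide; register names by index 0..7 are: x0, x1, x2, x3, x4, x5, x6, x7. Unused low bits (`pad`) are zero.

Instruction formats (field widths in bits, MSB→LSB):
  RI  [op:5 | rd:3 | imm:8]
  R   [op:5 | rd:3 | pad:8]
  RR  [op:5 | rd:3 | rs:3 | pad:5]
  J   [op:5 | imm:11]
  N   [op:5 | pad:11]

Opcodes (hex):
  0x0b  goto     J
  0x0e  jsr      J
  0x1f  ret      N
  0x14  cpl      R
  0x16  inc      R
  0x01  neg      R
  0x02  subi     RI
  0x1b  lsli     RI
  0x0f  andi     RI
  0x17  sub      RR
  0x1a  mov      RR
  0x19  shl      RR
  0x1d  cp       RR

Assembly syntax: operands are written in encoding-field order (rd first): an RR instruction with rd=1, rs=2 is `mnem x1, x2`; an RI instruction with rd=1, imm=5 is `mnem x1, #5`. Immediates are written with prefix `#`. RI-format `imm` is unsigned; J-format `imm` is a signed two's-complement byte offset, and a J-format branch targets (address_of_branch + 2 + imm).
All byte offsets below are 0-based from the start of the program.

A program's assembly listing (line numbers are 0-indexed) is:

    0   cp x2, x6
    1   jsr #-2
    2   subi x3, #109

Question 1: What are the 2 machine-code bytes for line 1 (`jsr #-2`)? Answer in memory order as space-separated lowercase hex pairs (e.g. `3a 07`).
L1: jsr op=0xe:5|imm=-2:11 ⇒ 0x77fe ⇒ little fe 77

fe 77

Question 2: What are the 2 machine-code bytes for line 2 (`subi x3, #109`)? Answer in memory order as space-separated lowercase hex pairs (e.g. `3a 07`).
L2: subi op=0x2:5|rd=3:3|imm=109:8 ⇒ 0x136d ⇒ little 6d 13

6d 13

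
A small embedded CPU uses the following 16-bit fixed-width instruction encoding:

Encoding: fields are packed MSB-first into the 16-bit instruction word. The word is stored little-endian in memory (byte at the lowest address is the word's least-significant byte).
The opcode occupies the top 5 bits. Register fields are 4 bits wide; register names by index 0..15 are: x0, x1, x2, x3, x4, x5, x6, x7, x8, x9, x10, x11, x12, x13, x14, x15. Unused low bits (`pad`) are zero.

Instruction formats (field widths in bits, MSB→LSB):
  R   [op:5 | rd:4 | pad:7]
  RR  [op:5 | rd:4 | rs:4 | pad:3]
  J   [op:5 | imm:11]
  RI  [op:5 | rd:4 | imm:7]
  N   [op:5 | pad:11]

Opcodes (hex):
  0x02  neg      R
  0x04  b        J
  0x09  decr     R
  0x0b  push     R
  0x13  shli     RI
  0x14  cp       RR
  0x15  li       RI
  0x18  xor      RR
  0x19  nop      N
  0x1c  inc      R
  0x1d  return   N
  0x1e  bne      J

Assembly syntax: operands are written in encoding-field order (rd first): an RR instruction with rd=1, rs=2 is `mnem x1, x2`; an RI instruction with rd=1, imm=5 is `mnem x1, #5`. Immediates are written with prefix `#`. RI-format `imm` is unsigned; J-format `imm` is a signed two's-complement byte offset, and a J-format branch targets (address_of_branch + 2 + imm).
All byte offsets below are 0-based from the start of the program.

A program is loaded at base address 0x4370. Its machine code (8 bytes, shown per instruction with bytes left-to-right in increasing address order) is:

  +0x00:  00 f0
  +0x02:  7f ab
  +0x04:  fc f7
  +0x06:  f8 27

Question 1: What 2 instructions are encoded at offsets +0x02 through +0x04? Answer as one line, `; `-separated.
li x6, #127; bne #-4

+0x02: 7f ab ⇒ word 0xab7f (little)
  opcode bits[15:11]=0x15: li/RI
  rd: (w>>7)&0xf=0x6 → x6
  imm: (w>>0)&0x7f=0x7f → #127
+0x04: fc f7 ⇒ word 0xf7fc (little)
  opcode bits[15:11]=0x1e: bne/J
  imm: (w>>0)&0x7ff=0x7fc (s11→-4) → #-4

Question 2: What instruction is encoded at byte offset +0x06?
off 0x06: read f8 27 as little → 0x27f8
  opcode bits[15:11]=0x4: b/J
  imm: (w>>0)&0x7ff=0x7f8 (s11→-8) → #-8

b #-8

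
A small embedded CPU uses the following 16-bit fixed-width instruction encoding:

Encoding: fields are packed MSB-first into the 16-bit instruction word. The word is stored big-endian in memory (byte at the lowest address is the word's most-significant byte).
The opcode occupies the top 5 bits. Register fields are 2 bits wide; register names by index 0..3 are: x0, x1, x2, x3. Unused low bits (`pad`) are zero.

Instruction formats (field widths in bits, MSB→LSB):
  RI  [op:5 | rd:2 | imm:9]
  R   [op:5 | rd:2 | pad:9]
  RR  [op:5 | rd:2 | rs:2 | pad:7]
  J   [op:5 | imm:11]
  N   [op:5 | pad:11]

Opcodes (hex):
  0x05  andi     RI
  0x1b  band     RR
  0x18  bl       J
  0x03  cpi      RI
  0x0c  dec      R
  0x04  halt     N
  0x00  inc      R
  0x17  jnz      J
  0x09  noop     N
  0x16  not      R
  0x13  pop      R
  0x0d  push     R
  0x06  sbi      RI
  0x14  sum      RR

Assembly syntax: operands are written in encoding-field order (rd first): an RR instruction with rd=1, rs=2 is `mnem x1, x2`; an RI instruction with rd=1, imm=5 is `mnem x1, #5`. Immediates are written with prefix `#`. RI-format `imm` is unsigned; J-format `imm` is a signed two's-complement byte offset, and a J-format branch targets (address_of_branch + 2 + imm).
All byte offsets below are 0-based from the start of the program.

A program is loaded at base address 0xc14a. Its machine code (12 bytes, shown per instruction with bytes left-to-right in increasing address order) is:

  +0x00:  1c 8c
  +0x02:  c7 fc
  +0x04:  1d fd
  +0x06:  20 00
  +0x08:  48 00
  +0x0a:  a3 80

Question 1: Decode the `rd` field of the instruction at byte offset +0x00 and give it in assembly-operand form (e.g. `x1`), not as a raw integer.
x2

@+00  big-endian(1c 8c) = 0x1c8c
  top 5b → 0x3 → cpi [RI]
  rd@[10:9]=0x2 ⇒ x2
  imm@[8:0]=0x8c ⇒ #140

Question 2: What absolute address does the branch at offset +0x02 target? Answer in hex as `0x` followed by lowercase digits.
0xc14a

off 0x02: read c7 fc as big → 0xc7fc
  top 5b → 0x18 → bl [J]
  [10:0] imm=2044 (s11→-4) = #-4
  target = base 0xc14a + off 0x02 + 2 + imm -4 = 0xc14a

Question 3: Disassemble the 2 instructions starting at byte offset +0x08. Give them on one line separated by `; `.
@+08  big-endian(48 00) = 0x4800
  top 5b → 0x9 → noop [N]
@+0a  big-endian(a3 80) = 0xa380
  top 5b → 0x14 → sum [RR]
  rd@[10:9]=0x1 ⇒ x1
  rs@[8:7]=0x3 ⇒ x3

noop; sum x1, x3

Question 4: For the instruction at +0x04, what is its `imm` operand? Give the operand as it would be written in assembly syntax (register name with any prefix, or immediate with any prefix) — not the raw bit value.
+0x04: 1d fd ⇒ word 0x1dfd (big)
  opcode bits[15:11]=0x3: cpi/RI
  rd@[10:9]=0x2 ⇒ x2
  imm@[8:0]=0x1fd ⇒ #509

#509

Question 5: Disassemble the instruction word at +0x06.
off 0x06: read 20 00 as big → 0x2000
  op=0x2000>>11=0x4 ⇒ halt (N)

halt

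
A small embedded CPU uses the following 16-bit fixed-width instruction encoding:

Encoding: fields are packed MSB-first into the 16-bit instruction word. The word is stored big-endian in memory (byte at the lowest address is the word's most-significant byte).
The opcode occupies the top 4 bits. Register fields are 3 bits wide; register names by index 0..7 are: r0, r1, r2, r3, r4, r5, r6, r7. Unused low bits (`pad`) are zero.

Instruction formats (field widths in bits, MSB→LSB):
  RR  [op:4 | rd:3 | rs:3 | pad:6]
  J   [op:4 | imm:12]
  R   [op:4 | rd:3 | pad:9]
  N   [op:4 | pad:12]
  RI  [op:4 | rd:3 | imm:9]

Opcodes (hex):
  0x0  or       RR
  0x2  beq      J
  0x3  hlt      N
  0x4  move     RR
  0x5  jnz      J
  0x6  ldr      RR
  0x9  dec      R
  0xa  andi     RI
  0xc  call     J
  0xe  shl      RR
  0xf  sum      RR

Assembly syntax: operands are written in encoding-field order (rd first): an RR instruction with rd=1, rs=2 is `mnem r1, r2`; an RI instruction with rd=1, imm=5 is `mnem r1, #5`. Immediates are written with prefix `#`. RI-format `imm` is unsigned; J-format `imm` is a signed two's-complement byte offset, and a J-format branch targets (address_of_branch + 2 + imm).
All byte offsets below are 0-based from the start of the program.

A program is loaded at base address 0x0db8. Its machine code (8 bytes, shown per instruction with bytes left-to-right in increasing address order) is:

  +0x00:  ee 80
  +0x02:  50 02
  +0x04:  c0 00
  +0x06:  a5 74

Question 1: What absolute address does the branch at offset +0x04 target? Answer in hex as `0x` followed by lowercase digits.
0x0dbe

[04] c0 00 → 0xc000
  op=0xc000>>12=0xc ⇒ call (J)
  [11:0] imm=0 = #0
  target = base 0x0db8 + off 0x04 + 2 + imm 0 = 0x0dbe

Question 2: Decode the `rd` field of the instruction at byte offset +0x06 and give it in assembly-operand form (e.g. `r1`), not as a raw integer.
r2

off 0x06: read a5 74 as big → 0xa574
  opcode bits[15:12]=0xa: andi/RI
  [11:9] rd=2 = r2
  [8:0] imm=372 = #372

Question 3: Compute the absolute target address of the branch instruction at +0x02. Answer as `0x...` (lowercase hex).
0x0dbe

@+02  big-endian(50 02) = 0x5002
  top 4b → 0x5 → jnz [J]
  imm@[11:0]=0x2 ⇒ #2
  target = base 0x0db8 + off 0x02 + 2 + imm 2 = 0x0dbe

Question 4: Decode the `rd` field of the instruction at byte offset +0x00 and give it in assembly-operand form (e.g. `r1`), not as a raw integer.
r7

off 0x00: read ee 80 as big → 0xee80
  op=0xee80>>12=0xe ⇒ shl (RR)
  [11:9] rd=7 = r7
  [8:6] rs=2 = r2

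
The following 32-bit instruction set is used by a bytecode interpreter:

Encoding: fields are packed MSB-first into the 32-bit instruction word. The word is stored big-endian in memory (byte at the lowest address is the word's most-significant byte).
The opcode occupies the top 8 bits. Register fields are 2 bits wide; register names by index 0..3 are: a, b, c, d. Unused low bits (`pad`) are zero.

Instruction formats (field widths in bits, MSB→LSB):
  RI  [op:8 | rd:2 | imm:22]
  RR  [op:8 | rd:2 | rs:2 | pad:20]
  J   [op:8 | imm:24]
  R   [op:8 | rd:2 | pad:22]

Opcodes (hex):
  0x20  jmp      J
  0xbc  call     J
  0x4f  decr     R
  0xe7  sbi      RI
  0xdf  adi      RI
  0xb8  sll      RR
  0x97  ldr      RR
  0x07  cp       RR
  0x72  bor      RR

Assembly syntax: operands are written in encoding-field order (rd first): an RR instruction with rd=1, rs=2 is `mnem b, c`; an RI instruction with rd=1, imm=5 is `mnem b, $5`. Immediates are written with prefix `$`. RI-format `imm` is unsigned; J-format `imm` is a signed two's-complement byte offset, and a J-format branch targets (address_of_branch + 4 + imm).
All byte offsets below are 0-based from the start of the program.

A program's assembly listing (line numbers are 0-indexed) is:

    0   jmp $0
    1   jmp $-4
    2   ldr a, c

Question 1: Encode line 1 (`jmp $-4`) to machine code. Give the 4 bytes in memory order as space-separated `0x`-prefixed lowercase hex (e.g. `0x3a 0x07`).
0x20 0xff 0xff 0xfc

1. jmp fields op=0x20:8|imm=-4:24 → word 20fffffch → 20 ff ff fc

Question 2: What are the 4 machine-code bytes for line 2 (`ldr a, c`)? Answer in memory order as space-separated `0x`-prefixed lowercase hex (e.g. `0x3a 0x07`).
0x97 0x20 0x00 0x00

L2: ldr op=0x97:8|rd=0:2|rs=2:2|pad=0:20 ⇒ 0x97200000 ⇒ big 97 20 00 00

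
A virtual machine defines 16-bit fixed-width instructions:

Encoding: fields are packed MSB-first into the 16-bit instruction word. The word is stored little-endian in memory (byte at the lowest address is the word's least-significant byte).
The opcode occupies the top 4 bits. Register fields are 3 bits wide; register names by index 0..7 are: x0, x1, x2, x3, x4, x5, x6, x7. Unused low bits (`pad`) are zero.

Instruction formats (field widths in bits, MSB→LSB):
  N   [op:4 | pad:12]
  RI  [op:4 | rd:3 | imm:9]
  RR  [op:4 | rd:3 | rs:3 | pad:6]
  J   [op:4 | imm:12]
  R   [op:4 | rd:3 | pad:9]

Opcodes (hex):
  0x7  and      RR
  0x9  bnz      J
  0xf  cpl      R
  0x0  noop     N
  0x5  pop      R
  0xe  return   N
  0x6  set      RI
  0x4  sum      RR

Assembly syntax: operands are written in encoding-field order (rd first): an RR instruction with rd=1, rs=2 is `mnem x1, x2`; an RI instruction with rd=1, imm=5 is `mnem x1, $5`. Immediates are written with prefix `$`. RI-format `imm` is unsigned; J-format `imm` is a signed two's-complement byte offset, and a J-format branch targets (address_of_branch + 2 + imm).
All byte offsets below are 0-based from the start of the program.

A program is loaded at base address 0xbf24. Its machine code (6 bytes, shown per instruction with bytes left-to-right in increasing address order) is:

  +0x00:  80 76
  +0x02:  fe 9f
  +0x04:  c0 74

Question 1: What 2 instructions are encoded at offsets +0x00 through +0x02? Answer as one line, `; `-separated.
and x3, x2; bnz $-2

+0x00: 80 76 ⇒ word 0x7680 (little)
  top 4b → 0x7 → and [RR]
  rd: (w>>9)&0x7=0x3 → x3
  rs: (w>>6)&0x7=0x2 → x2
+0x02: fe 9f ⇒ word 0x9ffe (little)
  top 4b → 0x9 → bnz [J]
  imm: (w>>0)&0xfff=0xffe (s12→-2) → $-2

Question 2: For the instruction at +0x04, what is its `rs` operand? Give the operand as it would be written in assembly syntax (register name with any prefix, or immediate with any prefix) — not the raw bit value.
@+04  little-endian(c0 74) = 0x74c0
  opcode bits[15:12]=0x7: and/RR
  rd@[11:9]=0x2 ⇒ x2
  rs@[8:6]=0x3 ⇒ x3

x3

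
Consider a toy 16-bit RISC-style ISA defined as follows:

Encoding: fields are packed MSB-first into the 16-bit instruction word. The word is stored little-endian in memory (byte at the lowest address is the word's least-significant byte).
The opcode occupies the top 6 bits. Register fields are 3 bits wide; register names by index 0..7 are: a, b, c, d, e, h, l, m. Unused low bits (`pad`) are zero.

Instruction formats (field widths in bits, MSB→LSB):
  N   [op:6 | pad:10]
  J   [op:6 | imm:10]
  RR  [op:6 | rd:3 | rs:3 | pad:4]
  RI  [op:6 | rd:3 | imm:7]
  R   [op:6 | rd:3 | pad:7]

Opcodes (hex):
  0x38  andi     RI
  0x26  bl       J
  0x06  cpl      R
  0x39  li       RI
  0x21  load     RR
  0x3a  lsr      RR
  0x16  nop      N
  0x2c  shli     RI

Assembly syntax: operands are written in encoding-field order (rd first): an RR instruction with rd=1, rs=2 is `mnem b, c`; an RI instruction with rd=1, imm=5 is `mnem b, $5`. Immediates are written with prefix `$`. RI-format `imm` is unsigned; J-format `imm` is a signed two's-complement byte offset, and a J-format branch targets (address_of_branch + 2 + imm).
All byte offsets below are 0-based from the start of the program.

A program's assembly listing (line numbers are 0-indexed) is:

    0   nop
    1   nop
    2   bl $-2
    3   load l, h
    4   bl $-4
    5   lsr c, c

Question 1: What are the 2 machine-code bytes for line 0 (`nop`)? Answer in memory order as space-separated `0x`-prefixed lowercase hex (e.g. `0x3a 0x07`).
0x00 0x58

L0: nop op=0x16:6|pad=0:10 ⇒ 0x5800 ⇒ little 00 58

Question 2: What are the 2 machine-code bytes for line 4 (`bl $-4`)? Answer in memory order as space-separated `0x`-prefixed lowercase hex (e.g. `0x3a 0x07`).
0xfc 0x9b

line 4 (bl): pack op=0x26:6|imm=-4:10 = 0x9bfc; little→ fc 9b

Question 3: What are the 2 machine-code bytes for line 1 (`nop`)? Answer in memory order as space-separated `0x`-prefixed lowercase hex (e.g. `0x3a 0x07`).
L1: nop op=0x16:6|pad=0:10 ⇒ 0x5800 ⇒ little 00 58

0x00 0x58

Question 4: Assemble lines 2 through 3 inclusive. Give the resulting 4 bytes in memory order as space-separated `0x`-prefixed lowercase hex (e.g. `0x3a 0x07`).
2. bl fields op=0x26:6|imm=-2:10 → word 9bfeh → fe 9b
3. load fields op=0x21:6|rd=6:3|rs=5:3|pad=0:4 → word 8750h → 50 87

0xfe 0x9b 0x50 0x87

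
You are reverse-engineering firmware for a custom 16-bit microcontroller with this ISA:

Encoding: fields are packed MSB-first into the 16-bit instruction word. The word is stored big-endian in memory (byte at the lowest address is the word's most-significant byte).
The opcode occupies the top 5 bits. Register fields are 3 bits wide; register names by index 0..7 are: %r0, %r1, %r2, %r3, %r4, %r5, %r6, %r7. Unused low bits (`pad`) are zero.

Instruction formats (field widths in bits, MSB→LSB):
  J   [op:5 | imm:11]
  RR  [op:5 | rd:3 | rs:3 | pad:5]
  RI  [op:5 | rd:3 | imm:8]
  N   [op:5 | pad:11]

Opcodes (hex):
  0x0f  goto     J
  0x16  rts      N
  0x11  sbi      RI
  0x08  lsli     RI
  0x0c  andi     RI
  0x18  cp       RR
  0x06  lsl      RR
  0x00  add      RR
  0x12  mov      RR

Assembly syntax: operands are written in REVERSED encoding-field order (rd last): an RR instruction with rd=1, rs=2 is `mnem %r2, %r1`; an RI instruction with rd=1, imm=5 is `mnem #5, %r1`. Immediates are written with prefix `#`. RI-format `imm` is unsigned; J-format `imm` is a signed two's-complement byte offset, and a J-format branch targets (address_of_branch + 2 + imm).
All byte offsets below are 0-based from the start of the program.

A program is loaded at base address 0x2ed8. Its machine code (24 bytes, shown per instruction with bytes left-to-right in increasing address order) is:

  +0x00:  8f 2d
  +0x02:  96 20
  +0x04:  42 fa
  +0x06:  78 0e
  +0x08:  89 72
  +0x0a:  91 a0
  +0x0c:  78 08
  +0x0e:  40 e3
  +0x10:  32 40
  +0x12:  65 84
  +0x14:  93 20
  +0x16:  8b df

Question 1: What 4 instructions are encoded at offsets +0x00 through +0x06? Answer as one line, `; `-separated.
@+00  big-endian(8f 2d) = 0x8f2d
  op=0x8f2d>>11=0x11 ⇒ sbi (RI)
  rd@[10:8]=0x7 ⇒ %r7
  imm@[7:0]=0x2d ⇒ #45
@+02  big-endian(96 20) = 0x9620
  op=0x9620>>11=0x12 ⇒ mov (RR)
  rd@[10:8]=0x6 ⇒ %r6
  rs@[7:5]=0x1 ⇒ %r1
@+04  big-endian(42 fa) = 0x42fa
  op=0x42fa>>11=0x8 ⇒ lsli (RI)
  rd@[10:8]=0x2 ⇒ %r2
  imm@[7:0]=0xfa ⇒ #250
@+06  big-endian(78 0e) = 0x780e
  op=0x780e>>11=0xf ⇒ goto (J)
  imm@[10:0]=0xe ⇒ #14

sbi #45, %r7; mov %r1, %r6; lsli #250, %r2; goto #14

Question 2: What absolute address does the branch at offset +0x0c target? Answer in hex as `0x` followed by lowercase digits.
[0c] 78 08 → 0x7808
  top 5b → 0xf → goto [J]
  imm: (w>>0)&0x7ff=0x8 → #8
  target = base 0x2ed8 + off 0x0c + 2 + imm 8 = 0x2eee

0x2eee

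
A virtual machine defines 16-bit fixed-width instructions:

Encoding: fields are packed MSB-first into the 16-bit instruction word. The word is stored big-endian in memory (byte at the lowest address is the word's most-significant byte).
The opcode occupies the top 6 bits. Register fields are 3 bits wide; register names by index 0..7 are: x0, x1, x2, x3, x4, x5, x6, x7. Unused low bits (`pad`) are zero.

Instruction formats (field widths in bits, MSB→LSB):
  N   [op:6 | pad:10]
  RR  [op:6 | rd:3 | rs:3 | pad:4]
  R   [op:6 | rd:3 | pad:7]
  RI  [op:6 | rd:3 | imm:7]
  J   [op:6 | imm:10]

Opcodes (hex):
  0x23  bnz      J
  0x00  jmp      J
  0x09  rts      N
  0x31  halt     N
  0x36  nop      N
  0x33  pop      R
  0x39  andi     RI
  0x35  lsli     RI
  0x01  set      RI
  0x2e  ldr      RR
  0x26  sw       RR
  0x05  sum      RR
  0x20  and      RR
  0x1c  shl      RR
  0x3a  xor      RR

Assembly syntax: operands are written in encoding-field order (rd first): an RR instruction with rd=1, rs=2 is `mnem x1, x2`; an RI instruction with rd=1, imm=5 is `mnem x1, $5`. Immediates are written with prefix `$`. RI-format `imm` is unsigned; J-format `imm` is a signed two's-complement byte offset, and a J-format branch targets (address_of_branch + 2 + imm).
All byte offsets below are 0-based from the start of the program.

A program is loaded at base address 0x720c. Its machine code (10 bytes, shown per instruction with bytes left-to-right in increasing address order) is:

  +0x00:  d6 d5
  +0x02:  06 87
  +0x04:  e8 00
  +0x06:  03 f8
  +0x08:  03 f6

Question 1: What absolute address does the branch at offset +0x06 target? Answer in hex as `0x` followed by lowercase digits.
[06] 03 f8 → 0x03f8
  op=0x03f8>>10=0x0 ⇒ jmp (J)
  [9:0] imm=1016 (s10→-8) = $-8
  target = base 0x720c + off 0x06 + 2 + imm -8 = 0x720c

0x720c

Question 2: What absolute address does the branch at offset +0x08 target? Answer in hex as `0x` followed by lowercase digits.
0x720c

off 0x08: read 03 f6 as big → 0x03f6
  top 6b → 0x0 → jmp [J]
  [9:0] imm=1014 (s10→-10) = $-10
  target = base 0x720c + off 0x08 + 2 + imm -10 = 0x720c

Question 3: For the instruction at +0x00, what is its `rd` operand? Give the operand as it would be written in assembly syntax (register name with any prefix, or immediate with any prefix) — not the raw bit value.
off 0x00: read d6 d5 as big → 0xd6d5
  op=0xd6d5>>10=0x35 ⇒ lsli (RI)
  [9:7] rd=5 = x5
  [6:0] imm=85 = $85

x5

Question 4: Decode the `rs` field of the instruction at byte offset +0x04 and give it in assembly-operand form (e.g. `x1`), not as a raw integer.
off 0x04: read e8 00 as big → 0xe800
  op=0xe800>>10=0x3a ⇒ xor (RR)
  rd: (w>>7)&0x7=0x0 → x0
  rs: (w>>4)&0x7=0x0 → x0

x0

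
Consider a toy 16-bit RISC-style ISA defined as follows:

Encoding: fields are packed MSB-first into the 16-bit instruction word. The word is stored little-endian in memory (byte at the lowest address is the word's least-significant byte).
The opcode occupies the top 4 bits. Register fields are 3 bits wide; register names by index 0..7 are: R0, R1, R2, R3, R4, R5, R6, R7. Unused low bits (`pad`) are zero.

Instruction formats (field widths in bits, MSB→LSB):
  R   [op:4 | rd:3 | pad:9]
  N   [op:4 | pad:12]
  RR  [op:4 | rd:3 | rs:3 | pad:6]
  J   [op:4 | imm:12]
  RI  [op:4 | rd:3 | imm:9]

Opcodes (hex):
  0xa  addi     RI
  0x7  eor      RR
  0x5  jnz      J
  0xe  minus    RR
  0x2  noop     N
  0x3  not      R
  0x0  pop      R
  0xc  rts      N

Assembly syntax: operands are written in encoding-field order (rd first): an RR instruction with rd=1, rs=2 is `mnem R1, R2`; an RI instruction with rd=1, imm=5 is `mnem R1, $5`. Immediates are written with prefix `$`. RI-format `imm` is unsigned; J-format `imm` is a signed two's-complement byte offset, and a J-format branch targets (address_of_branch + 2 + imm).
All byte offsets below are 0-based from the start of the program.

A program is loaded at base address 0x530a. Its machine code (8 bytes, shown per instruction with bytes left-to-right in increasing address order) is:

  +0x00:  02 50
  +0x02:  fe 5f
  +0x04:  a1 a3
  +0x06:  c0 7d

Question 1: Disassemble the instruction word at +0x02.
jnz $-2

off 0x02: read fe 5f as little → 0x5ffe
  op=0x5ffe>>12=0x5 ⇒ jnz (J)
  imm: (w>>0)&0xfff=0xffe (s12→-2) → $-2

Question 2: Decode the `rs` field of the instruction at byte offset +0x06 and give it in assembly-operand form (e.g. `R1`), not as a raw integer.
@+06  little-endian(c0 7d) = 0x7dc0
  op=0x7dc0>>12=0x7 ⇒ eor (RR)
  rd: (w>>9)&0x7=0x6 → R6
  rs: (w>>6)&0x7=0x7 → R7

R7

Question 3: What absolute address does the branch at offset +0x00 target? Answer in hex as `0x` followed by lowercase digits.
[00] 02 50 → 0x5002
  op=0x5002>>12=0x5 ⇒ jnz (J)
  imm: (w>>0)&0xfff=0x2 → $2
  target = base 0x530a + off 0x00 + 2 + imm 2 = 0x530e

0x530e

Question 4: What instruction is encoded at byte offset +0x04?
addi R1, $417

off 0x04: read a1 a3 as little → 0xa3a1
  op=0xa3a1>>12=0xa ⇒ addi (RI)
  rd: (w>>9)&0x7=0x1 → R1
  imm: (w>>0)&0x1ff=0x1a1 → $417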